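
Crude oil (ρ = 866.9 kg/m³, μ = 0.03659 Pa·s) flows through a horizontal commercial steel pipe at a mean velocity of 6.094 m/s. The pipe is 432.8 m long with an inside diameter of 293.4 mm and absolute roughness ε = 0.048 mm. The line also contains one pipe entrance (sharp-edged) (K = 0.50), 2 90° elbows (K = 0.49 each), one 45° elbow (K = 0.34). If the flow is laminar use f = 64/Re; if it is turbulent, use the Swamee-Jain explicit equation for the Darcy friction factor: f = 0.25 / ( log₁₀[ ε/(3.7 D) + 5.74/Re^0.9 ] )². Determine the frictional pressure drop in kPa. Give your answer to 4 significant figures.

ΔP ≈ 555.4 kPa

Reynolds number Re = ρVD/μ = 866.9 · 6.094 · 0.2934 / 0.0366 = 4.236e+04.
Re > 4000 → turbulent. Relative roughness ε/D = 4.8e-05/0.2934 = 0.000164. Swamee-Jain: f = 0.25/(log₁₀[0.000164/3.7 + 5.74/4.236e+04^0.9])² = 0.25/(log₁₀[4.42e-05 + 0.000393])² = 0.25/(-3.359)² = 0.02216.
Total minor-loss coefficient ΣK = 1·0.5 + 2·0.49 + 1·0.34 = 1.82.
ΔP = [f·L/D + ΣK]·(ρV²/2) = [0.02216·432.8/0.2934 + 1.82]·(866.9·6.094²/2) = [32.68 + 1.82]·1.61e+04 = 5.554e+05 Pa.
ΔP = 5.554e+05 Pa = 555.4 kPa.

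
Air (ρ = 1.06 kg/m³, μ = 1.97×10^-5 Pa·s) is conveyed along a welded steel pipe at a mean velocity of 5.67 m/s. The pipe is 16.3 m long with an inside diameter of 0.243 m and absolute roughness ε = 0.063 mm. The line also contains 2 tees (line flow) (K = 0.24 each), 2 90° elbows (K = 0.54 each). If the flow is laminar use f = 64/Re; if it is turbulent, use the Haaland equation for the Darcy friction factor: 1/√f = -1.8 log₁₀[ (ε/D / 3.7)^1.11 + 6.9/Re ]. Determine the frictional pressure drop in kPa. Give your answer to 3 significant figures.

ΔP ≈ 0.0494 kPa

Reynolds number Re = ρVD/μ = 1.06 · 5.67 · 0.243 / 1.97e-05 = 7.414e+04.
Re > 4000 → turbulent. Relative roughness ε/D = 6.3e-05/0.243 = 0.000259. Haaland: 1/√f = -1.8 log₁₀[(0.000259/3.7)^1.11 + 6.9/7.414e+04] = -1.8 log₁₀[2.45e-05 + 9.31e-05] = 7.074, so f = 0.01999.
Total minor-loss coefficient ΣK = 2·0.24 + 2·0.54 = 1.56.
ΔP = [f·L/D + ΣK]·(ρV²/2) = [0.01999·16.3/0.243 + 1.56]·(1.06·5.67²/2) = [1.341 + 1.56]·17.04 = 49.42 Pa.
ΔP = 49.42 Pa = 0.0494 kPa.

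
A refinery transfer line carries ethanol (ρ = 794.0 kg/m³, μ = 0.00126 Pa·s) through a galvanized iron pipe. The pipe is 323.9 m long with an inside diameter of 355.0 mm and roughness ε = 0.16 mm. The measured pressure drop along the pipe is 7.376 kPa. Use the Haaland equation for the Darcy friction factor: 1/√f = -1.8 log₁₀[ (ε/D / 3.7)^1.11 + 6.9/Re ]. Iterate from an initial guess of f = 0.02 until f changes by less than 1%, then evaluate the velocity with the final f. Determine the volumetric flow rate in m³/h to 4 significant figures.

Q ≈ 377.9 m³/h

Rearranging Darcy-Weisbach: V = √(2·ΔP·D/(f·L·ρ)). With ε/D = 0.00016/0.355 = 0.000451, iterate starting from f = 0.02:
  f = 0.02 → V = √(2·7376·0.355/(0.02·323.9·794)) = 1.009 m/s; Re = ρVD/μ = 2.257e+05; f → 0.01818
  f = 0.01818 → V = 1.058 m/s; Re = 2.368e+05; f → 0.01811
Converged (Δf/f < 1%). With the final f = 0.01811: V = √(2·7376·0.355/(0.01811·323.9·794)) = 1.061 m/s.
Q = V·A = 1.061·(π/4·0.355²) = 0.105 m³/s = 377.9 m³/h.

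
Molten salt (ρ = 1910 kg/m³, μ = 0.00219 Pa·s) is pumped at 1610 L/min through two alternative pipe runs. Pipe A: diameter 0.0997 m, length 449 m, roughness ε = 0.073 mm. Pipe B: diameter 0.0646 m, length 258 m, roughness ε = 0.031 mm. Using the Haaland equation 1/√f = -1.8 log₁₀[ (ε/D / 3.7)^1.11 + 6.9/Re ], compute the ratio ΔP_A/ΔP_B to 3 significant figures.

ΔP_A/ΔP_B ≈ 0.219

Pipe A: V = Q/A = 0.02683/0.007807 = 3.437 m/s; Re = 2.989e+05; ε/D = 0.000732; Haaland → f = 0.01931; ΔP_A = f(L/D)(ρV²/2) = 9.813e+05 Pa.
Pipe B: V = Q/A = 0.02683/0.003278 = 8.187 m/s; Re = 4.613e+05; ε/D = 0.00048; Haaland → f = 0.01752; ΔP_B = f(L/D)(ρV²/2) = 4.478e+06 Pa.
ΔP_A/ΔP_B = 9.813e+05/4.478e+06 = 0.219.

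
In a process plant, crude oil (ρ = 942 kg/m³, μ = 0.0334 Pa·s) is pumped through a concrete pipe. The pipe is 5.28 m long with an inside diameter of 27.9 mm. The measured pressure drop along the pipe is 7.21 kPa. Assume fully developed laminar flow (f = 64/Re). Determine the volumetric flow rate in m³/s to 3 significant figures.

Q ≈ 6.08×10^-4 m³/s

For laminar flow, f = 64/Re with Re = ρVD/μ, so Darcy-Weisbach reduces to ΔP = 32μLV/D². Solving for V: V = ΔP·D²/(32μL) = 7210·(0.0279)²/(32·0.0334·5.28) = 0.9945 m/s.
Check: Re = ρVD/μ = 942·0.9945·0.0279/0.0334 = 782.6 < 2300, so the laminar assumption holds.
Q = V·A = 0.9945·(π/4·0.0279²) = 0.000608 m³/s = 6.08×10^-4 m³/s.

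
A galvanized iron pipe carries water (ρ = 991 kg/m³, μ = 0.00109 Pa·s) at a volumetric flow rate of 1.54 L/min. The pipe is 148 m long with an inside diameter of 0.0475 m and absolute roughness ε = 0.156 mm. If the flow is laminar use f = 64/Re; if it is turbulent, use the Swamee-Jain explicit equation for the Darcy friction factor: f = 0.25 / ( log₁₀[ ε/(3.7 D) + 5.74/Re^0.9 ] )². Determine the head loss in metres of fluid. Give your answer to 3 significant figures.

h_f ≈ 0.00341 m

Q = 1.54 L/min = 1.54/60000 = 2.567e-05 m³/s.
Cross-sectional area A = πD²/4 = π(0.0475)²/4 = 0.001772 m²; mean velocity V = Q/A = 2.567e-05/0.001772 = 0.01448 m/s.
Reynolds number Re = ρVD/μ = 991 · 0.01448 · 0.0475 / 0.00109 = 625.5.
Re < 2300 → laminar flow, so f = 64/Re = 64/625.5 = 0.1023 (the turbulent correlation is not needed).
Darcy-Weisbach: ΔP = f(L/D)(ρV²/2) = 0.1023·(148/0.0475)·(991·0.01448²/2) = 0.1023·3116·0.104 = 33.14 Pa.
Head loss h_f = ΔP/(ρg) = 33.14/(991·9.81) = 0.00341 m.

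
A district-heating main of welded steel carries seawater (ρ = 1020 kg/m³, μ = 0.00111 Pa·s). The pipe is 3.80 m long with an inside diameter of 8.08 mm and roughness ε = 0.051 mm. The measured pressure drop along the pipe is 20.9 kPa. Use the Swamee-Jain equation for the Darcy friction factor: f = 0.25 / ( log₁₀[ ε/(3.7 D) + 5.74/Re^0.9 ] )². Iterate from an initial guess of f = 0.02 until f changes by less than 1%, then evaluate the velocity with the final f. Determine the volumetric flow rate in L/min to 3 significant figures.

Q ≈ 4.58 L/min

Rearranging Darcy-Weisbach: V = √(2·ΔP·D/(f·L·ρ)). With ε/D = 5.1e-05/0.00808 = 0.00631, iterate starting from f = 0.02:
  f = 0.02 → V = √(2·2.09e+04·0.00808/(0.02·3.8·1020)) = 2.087 m/s; Re = ρVD/μ = 1.55e+04; f → 0.03779
  f = 0.03779 → V = 1.519 m/s; Re = 1.128e+04; f → 0.03928
  f = 0.03928 → V = 1.489 m/s; Re = 1.106e+04; f → 0.03938
Converged (Δf/f < 1%). With the final f = 0.03938: V = √(2·2.09e+04·0.00808/(0.03938·3.8·1020)) = 1.488 m/s.
Q = V·A = 1.488·(π/4·0.00808²) = 7.627e-05 m³/s = 4.58 L/min.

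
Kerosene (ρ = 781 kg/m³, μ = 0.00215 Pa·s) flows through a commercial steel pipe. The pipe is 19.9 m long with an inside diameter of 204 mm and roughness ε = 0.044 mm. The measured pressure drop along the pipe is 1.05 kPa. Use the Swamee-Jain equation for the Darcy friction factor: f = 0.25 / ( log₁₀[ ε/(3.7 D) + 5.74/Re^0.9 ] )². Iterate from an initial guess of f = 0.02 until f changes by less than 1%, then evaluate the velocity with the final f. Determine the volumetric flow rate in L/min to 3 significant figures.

Q ≈ 2330 L/min

Rearranging Darcy-Weisbach: V = √(2·ΔP·D/(f·L·ρ)). With ε/D = 4.4e-05/0.204 = 0.000216, iterate starting from f = 0.02:
  f = 0.02 → V = √(2·1050·0.204/(0.02·19.9·781)) = 1.174 m/s; Re = ρVD/μ = 8.7e+04; f → 0.01952
  f = 0.01952 → V = 1.188 m/s; Re = 8.805e+04; f → 0.01948
Converged (Δf/f < 1%). With the final f = 0.01948: V = √(2·1050·0.204/(0.01948·19.9·781)) = 1.189 m/s.
Q = V·A = 1.189·(π/4·0.204²) = 0.03888 m³/s = 2330 L/min.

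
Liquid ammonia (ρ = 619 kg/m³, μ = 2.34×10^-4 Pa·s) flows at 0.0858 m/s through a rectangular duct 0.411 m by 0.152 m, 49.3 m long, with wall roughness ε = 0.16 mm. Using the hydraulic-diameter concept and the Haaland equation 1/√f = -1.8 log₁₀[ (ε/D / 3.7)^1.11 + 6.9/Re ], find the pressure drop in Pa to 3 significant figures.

ΔP ≈ 11.6 Pa

Hydraulic diameter D_h = 4A/P = 4·(0.411·0.152)/(2·(0.411+0.152)) = 0.2499/1.126 = 0.2219 m.
Re = ρVD_h/μ = 619·0.0858·0.2219/0.000234 = 5.037e+04.
ε/D_h = 0.00016/0.2219 = 0.000721; Haaland gives 1/√f = -1.8 log₁₀[7.61e-05+0.000137] = 6.608, so f = 0.0229.
ΔP = f(L/D_h)(ρV²/2) = 0.0229·49.3/0.2219·2.278 = 11.59 Pa.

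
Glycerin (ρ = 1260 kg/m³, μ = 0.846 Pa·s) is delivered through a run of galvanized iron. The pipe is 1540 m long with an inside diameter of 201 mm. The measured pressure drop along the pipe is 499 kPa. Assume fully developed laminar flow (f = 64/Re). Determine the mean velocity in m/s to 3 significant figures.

For laminar flow, f = 64/Re with Re = ρVD/μ, so Darcy-Weisbach reduces to ΔP = 32μLV/D². Solving for V: V = ΔP·D²/(32μL) = 4.99e+05·(0.201)²/(32·0.846·1540) = 0.4836 m/s.
Check: Re = ρVD/μ = 1260·0.4836·0.201/0.846 = 144.8 < 2300, so the laminar assumption holds.

V ≈ 0.484 m/s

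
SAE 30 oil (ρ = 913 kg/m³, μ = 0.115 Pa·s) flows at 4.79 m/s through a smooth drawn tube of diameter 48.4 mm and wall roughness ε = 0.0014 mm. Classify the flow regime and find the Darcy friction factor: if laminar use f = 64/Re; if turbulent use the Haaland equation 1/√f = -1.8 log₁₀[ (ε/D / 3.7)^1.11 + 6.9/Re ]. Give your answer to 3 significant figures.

Re = ρVD/μ = 913·4.79·0.0484/0.115 = 1841.
Re < 2300 → laminar, so f = 64/Re = 0.03477 (roughness is irrelevant in laminar flow).

f ≈ 0.0348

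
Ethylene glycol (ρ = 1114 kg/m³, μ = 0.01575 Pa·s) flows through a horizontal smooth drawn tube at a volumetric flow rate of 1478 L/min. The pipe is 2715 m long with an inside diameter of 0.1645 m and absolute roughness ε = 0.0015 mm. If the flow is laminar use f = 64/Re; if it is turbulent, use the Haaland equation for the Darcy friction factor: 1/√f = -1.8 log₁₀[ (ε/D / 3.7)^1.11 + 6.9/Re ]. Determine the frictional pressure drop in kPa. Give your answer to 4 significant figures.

ΔP ≈ 352.0 kPa

Q = 1478 L/min = 1478/60000 = 0.02463 m³/s.
Cross-sectional area A = πD²/4 = π(0.1645)²/4 = 0.02125 m²; mean velocity V = Q/A = 0.02463/0.02125 = 1.159 m/s.
Reynolds number Re = ρVD/μ = 1114 · 1.159 · 0.1645 / 0.0158 = 1.349e+04.
Re > 4000 → turbulent. Relative roughness ε/D = 1.5e-06/0.1645 = 9.12e-06. Haaland: 1/√f = -1.8 log₁₀[(9.12e-06/3.7)^1.11 + 6.9/1.349e+04] = -1.8 log₁₀[5.95e-07 + 0.000512] = 5.923, so f = 0.02851.
Darcy-Weisbach: ΔP = f(L/D)(ρV²/2) = 0.02851·(2715/0.1645)·(1114·1.159²/2) = 0.02851·1.65e+04·748.3 = 3.52e+05 Pa.
ΔP = 3.52e+05 Pa = 352.0 kPa.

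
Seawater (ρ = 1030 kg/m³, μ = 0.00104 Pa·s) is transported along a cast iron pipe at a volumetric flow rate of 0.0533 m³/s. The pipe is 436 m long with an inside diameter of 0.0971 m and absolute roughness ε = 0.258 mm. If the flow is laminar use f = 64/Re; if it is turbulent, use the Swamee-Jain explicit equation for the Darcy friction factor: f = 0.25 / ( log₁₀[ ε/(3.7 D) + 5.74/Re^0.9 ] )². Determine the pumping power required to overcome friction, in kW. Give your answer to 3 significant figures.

Cross-sectional area A = πD²/4 = π(0.0971)²/4 = 0.007405 m²; mean velocity V = Q/A = 0.0533/0.007405 = 7.198 m/s.
Reynolds number Re = ρVD/μ = 1030 · 7.198 · 0.0971 / 0.00104 = 6.922e+05.
Re > 4000 → turbulent. Relative roughness ε/D = 0.000258/0.0971 = 0.00266. Swamee-Jain: f = 0.25/(log₁₀[0.00266/3.7 + 5.74/6.922e+05^0.9])² = 0.25/(log₁₀[0.000718 + 3.18e-05])² = 0.25/(-3.125)² = 0.0256.
Darcy-Weisbach: ΔP = f(L/D)(ρV²/2) = 0.0256·(436/0.0971)·(1030·7.198²/2) = 0.0256·4490·2.668e+04 = 3.067e+06 Pa.
Pumping power P = QΔP = 0.0533·3.067e+06 = 163500 W = 163 kW.

P ≈ 163 kW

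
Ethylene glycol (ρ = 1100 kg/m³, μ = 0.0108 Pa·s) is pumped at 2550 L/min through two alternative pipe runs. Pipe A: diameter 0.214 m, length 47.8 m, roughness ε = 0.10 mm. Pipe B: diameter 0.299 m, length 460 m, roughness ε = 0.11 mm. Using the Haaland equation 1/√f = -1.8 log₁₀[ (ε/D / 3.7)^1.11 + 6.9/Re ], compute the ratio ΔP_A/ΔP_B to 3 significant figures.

Pipe A: V = Q/A = 0.0425/0.03597 = 1.182 m/s; Re = 2.575e+04; ε/D = 0.000467; Haaland → f = 0.02517; ΔP_A = f(L/D)(ρV²/2) = 4317 Pa.
Pipe B: V = Q/A = 0.0425/0.07022 = 0.6053 m/s; Re = 1.843e+04; ε/D = 0.000368; Haaland → f = 0.02691; ΔP_B = f(L/D)(ρV²/2) = 8341 Pa.
ΔP_A/ΔP_B = 4317/8341 = 0.518.

ΔP_A/ΔP_B ≈ 0.518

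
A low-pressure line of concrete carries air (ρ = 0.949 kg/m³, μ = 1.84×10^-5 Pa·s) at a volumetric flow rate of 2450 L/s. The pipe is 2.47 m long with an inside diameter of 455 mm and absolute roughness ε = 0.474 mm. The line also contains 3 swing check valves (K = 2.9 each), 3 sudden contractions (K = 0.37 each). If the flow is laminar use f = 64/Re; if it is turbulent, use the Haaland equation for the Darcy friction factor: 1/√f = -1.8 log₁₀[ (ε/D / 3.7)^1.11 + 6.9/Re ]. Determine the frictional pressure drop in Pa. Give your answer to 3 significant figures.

ΔP ≈ 1070 Pa

Q = 2450 L/s = 2450/1000 = 2.45 m³/s.
Cross-sectional area A = πD²/4 = π(0.455)²/4 = 0.1626 m²; mean velocity V = Q/A = 2.45/0.1626 = 15.07 m/s.
Reynolds number Re = ρVD/μ = 0.949 · 15.07 · 0.455 / 1.84e-05 = 3.536e+05.
Re > 4000 → turbulent. Relative roughness ε/D = 0.000474/0.455 = 0.00104. Haaland: 1/√f = -1.8 log₁₀[(0.00104/3.7)^1.11 + 6.9/3.536e+05] = -1.8 log₁₀[0.000115 + 1.95e-05] = 6.971, so f = 0.02058.
Total minor-loss coefficient ΣK = 3·2.9 + 3·0.37 = 9.81.
ΔP = [f·L/D + ΣK]·(ρV²/2) = [0.02058·2.47/0.455 + 9.81]·(0.949·15.07²/2) = [0.1117 + 9.81]·107.7 = 1069 Pa.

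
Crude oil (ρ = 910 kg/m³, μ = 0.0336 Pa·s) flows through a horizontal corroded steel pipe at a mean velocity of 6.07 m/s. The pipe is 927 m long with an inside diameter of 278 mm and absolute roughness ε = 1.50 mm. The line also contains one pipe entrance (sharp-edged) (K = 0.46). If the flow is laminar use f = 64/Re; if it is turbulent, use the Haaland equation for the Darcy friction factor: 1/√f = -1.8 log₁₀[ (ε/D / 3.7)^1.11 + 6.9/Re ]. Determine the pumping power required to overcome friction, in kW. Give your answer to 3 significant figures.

P ≈ 680 kW

Reynolds number Re = ρVD/μ = 910 · 6.07 · 0.278 / 0.0336 = 4.57e+04.
Re > 4000 → turbulent. Relative roughness ε/D = 0.0015/0.278 = 0.0054. Haaland: 1/√f = -1.8 log₁₀[(0.0054/3.7)^1.11 + 6.9/4.57e+04] = -1.8 log₁₀[0.000711 + 0.000151] = 5.516, so f = 0.03287.
Total minor-loss coefficient ΣK = 1·0.46 = 0.46.
ΔP = [f·L/D + ΣK]·(ρV²/2) = [0.03287·927/0.278 + 0.46]·(910·6.07²/2) = [109.6 + 0.46]·1.676e+04 = 1.845e+06 Pa.
Q = V·A = 6.07·0.0607 = 0.3684 m³/s.
Pumping power P = QΔP = 0.3684·1.845e+06 = 679700 W = 680 kW.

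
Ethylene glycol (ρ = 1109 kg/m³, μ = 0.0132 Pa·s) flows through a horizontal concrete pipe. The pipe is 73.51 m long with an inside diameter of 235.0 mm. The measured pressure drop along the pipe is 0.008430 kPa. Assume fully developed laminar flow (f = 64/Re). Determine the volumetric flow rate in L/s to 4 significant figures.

For laminar flow, f = 64/Re with Re = ρVD/μ, so Darcy-Weisbach reduces to ΔP = 32μLV/D². Solving for V: V = ΔP·D²/(32μL) = 8.43·(0.235)²/(32·0.0132·73.51) = 0.01499 m/s.
Check: Re = ρVD/μ = 1109·0.01499·0.235/0.0132 = 296 < 2300, so the laminar assumption holds.
Q = V·A = 0.01499·(π/4·0.235²) = 0.0006503 m³/s = 0.6503 L/s.

Q ≈ 0.6503 L/s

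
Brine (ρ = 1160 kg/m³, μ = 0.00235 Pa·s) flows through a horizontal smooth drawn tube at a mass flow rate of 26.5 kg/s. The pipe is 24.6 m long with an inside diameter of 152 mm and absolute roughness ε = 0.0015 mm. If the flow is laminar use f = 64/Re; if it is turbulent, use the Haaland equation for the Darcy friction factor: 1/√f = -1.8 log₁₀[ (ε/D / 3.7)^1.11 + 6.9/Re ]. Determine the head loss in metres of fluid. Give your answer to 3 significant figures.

h_f ≈ 0.236 m

A = πD²/4 = π(0.152)²/4 = 0.01815 m²; mean velocity V = ṁ/(ρA) = 26.5/(1160 · 0.01815) = 1.259 m/s.
Reynolds number Re = ρVD/μ = 1160 · 1.259 · 0.152 / 0.00235 = 9.446e+04.
Re > 4000 → turbulent. Relative roughness ε/D = 1.5e-06/0.152 = 9.87e-06. Haaland: 1/√f = -1.8 log₁₀[(9.87e-06/3.7)^1.11 + 6.9/9.446e+04] = -1.8 log₁₀[6.5e-07 + 7.3e-05] = 7.439, so f = 0.01807.
Darcy-Weisbach: ΔP = f(L/D)(ρV²/2) = 0.01807·(24.6/0.152)·(1160·1.259²/2) = 0.01807·161.8·919.3 = 2689 Pa.
Head loss h_f = ΔP/(ρg) = 2689/(1160·9.81) = 0.236 m.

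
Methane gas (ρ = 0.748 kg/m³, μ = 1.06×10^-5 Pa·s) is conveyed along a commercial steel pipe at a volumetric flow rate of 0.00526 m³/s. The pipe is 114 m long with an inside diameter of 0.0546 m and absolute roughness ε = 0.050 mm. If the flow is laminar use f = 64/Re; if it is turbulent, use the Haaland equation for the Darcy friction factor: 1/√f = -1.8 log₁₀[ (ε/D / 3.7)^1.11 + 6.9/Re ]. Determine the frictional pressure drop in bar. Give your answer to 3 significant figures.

ΔP ≈ 0.00131 bar

Cross-sectional area A = πD²/4 = π(0.0546)²/4 = 0.002341 m²; mean velocity V = Q/A = 0.00526/0.002341 = 2.247 m/s.
Reynolds number Re = ρVD/μ = 0.748 · 2.247 · 0.0546 / 1.06e-05 = 8656.
Re > 4000 → turbulent. Relative roughness ε/D = 5e-05/0.0546 = 0.000916. Haaland: 1/√f = -1.8 log₁₀[(0.000916/3.7)^1.11 + 6.9/8656] = -1.8 log₁₀[9.93e-05 + 0.000797] = 5.485, so f = 0.03323.
Darcy-Weisbach: ΔP = f(L/D)(ρV²/2) = 0.03323·(114/0.0546)·(0.748·2.247²/2) = 0.03323·2088·1.888 = 131 Pa.
ΔP = 131 Pa = 0.00131 bar.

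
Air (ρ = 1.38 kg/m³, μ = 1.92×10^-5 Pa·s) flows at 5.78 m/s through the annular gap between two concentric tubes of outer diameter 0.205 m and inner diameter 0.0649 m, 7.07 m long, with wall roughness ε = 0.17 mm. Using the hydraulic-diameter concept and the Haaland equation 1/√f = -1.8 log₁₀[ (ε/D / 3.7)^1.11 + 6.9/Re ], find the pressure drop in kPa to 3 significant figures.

ΔP ≈ 0.0278 kPa

Hydraulic diameter D_h = 4A/P = D_o - D_i = 0.205 - 0.0649 = 0.1401 m.
Re = ρVD_h/μ = 1.38·5.78·0.1401/1.92e-05 = 5.82e+04.
ε/D_h = 0.00017/0.1401 = 0.00121; Haaland gives 1/√f = -1.8 log₁₀[0.000136+0.000119] = 6.471, so f = 0.02388.
ΔP = f(L/D_h)(ρV²/2) = 0.02388·7.07/0.1401·23.05 = 27.78 Pa.
ΔP = 0.0278 kPa.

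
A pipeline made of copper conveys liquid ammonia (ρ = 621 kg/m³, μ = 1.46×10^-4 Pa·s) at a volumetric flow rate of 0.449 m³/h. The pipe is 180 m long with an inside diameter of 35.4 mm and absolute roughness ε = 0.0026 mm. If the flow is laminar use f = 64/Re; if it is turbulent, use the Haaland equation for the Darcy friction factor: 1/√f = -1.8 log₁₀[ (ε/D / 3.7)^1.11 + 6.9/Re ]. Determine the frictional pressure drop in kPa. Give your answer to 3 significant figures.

ΔP ≈ 0.663 kPa

Q = 0.449 m³/h = 0.449/3600 = 0.0001247 m³/s.
Cross-sectional area A = πD²/4 = π(0.0354)²/4 = 0.0009842 m²; mean velocity V = Q/A = 0.0001247/0.0009842 = 0.1267 m/s.
Reynolds number Re = ρVD/μ = 621 · 0.1267 · 0.0354 / 0.000146 = 1.908e+04.
Re > 4000 → turbulent. Relative roughness ε/D = 2.6e-06/0.0354 = 7.34e-05. Haaland: 1/√f = -1.8 log₁₀[(7.34e-05/3.7)^1.11 + 6.9/1.908e+04] = -1.8 log₁₀[6.03e-06 + 0.000362] = 6.182, so f = 0.02616.
Darcy-Weisbach: ΔP = f(L/D)(ρV²/2) = 0.02616·(180/0.0354)·(621·0.1267²/2) = 0.02616·5085·4.986 = 663.3 Pa.
ΔP = 663.3 Pa = 0.663 kPa.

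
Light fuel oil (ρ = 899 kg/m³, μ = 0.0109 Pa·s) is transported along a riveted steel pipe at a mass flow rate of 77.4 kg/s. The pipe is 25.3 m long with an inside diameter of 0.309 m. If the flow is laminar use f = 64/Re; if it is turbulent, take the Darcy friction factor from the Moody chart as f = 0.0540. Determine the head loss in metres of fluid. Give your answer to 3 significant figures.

h_f ≈ 0.297 m

A = πD²/4 = π(0.309)²/4 = 0.07499 m²; mean velocity V = ṁ/(ρA) = 77.4/(899 · 0.07499) = 1.148 m/s.
Reynolds number Re = ρVD/μ = 899 · 1.148 · 0.309 / 0.0109 = 2.926e+04.
Re > 4000 → turbulent; use the Moody-chart value f = 0.0540.
Darcy-Weisbach: ΔP = f(L/D)(ρV²/2) = 0.054·(25.3/0.309)·(899·1.148²/2) = 0.054·81.88·592.5 = 2620 Pa.
Head loss h_f = ΔP/(ρg) = 2620/(899·9.81) = 0.297 m.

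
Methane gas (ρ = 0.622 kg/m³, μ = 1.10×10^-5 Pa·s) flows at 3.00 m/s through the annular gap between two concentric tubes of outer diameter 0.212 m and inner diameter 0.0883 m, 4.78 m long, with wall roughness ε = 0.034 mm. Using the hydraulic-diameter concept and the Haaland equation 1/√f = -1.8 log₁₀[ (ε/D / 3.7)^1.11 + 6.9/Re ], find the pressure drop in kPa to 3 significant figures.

Hydraulic diameter D_h = 4A/P = D_o - D_i = 0.212 - 0.0883 = 0.1237 m.
Re = ρVD_h/μ = 0.622·3·0.1237/1.1e-05 = 2.098e+04.
ε/D_h = 3.4e-05/0.1237 = 0.000275; Haaland gives 1/√f = -1.8 log₁₀[2.61e-05+0.000329] = 6.21, so f = 0.02593.
ΔP = f(L/D_h)(ρV²/2) = 0.02593·4.78/0.1237·2.799 = 2.805 Pa.
ΔP = 0.00280 kPa.

ΔP ≈ 0.00280 kPa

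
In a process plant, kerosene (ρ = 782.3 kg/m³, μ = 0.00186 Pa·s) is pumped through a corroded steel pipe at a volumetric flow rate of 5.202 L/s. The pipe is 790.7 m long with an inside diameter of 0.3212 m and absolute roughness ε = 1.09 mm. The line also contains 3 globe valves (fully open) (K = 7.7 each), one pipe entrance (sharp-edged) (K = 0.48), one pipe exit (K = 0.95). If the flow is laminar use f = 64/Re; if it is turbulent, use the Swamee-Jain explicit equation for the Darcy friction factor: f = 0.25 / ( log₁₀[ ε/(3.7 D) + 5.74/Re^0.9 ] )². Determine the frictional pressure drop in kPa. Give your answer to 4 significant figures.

ΔP ≈ 0.1872 kPa

Q = 5.202 L/s = 5.202/1000 = 0.005202 m³/s.
Cross-sectional area A = πD²/4 = π(0.3212)²/4 = 0.08103 m²; mean velocity V = Q/A = 0.005202/0.08103 = 0.0642 m/s.
Reynolds number Re = ρVD/μ = 782.3 · 0.0642 · 0.3212 / 0.00186 = 8673.
Re > 4000 → turbulent. Relative roughness ε/D = 0.00109/0.3212 = 0.00339. Swamee-Jain: f = 0.25/(log₁₀[0.00339/3.7 + 5.74/8673^0.9])² = 0.25/(log₁₀[0.000917 + 0.00164])² = 0.25/(-2.592)² = 0.0372.
Total minor-loss coefficient ΣK = 3·7.7 + 1·0.48 + 1·0.95 = 24.5.
ΔP = [f·L/D + ΣK]·(ρV²/2) = [0.0372·790.7/0.3212 + 24.5]·(782.3·0.0642²/2) = [91.57 + 24.5]·1.612 = 187.2 Pa.
ΔP = 187.2 Pa = 0.1872 kPa.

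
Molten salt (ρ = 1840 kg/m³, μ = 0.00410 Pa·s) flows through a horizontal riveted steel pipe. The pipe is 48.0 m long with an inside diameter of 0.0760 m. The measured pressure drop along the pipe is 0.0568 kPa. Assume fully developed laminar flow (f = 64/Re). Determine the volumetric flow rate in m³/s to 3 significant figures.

Q ≈ 2.36×10^-4 m³/s

For laminar flow, f = 64/Re with Re = ρVD/μ, so Darcy-Weisbach reduces to ΔP = 32μLV/D². Solving for V: V = ΔP·D²/(32μL) = 56.8·(0.076)²/(32·0.0041·48) = 0.0521 m/s.
Check: Re = ρVD/μ = 1840·0.0521·0.076/0.0041 = 1777 < 2300, so the laminar assumption holds.
Q = V·A = 0.0521·(π/4·0.076²) = 0.0002363 m³/s = 2.36×10^-4 m³/s.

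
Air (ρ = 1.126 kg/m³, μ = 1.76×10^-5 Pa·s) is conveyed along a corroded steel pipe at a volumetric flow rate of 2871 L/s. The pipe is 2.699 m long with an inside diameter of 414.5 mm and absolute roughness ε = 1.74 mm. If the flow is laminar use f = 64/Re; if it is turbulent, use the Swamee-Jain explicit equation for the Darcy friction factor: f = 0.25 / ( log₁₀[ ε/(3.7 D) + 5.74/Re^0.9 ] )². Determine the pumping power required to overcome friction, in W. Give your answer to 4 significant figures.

P ≈ 138.7 W

Q = 2871 L/s = 2871/1000 = 2.871 m³/s.
Cross-sectional area A = πD²/4 = π(0.4145)²/4 = 0.1349 m²; mean velocity V = Q/A = 2.871/0.1349 = 21.28 m/s.
Reynolds number Re = ρVD/μ = 1.126 · 21.28 · 0.4145 / 1.76e-05 = 5.642e+05.
Re > 4000 → turbulent. Relative roughness ε/D = 0.00174/0.4145 = 0.0042. Swamee-Jain: f = 0.25/(log₁₀[0.0042/3.7 + 5.74/5.642e+05^0.9])² = 0.25/(log₁₀[0.00113 + 3.82e-05])² = 0.25/(-2.931)² = 0.02911.
Darcy-Weisbach: ΔP = f(L/D)(ρV²/2) = 0.02911·(2.699/0.4145)·(1.126·21.28²/2) = 0.02911·6.511·254.9 = 48.3 Pa.
Pumping power P = QΔP = 2.871·48.3 = 138.67 W = 138.7 W.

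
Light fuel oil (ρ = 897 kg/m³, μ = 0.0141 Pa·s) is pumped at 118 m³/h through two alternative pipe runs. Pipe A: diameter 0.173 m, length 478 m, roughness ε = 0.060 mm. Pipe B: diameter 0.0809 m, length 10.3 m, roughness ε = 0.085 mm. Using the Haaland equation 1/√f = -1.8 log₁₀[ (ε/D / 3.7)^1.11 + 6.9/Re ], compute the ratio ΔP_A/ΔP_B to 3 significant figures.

ΔP_A/ΔP_B ≈ 1.15

Pipe A: V = Q/A = 0.03278/0.02351 = 1.394 m/s; Re = 1.535e+04; ε/D = 0.000347; Haaland → f = 0.02807; ΔP_A = f(L/D)(ρV²/2) = 6.765e+04 Pa.
Pipe B: V = Q/A = 0.03278/0.00514 = 6.377 m/s; Re = 3.282e+04; ε/D = 0.00105; Haaland → f = 0.02538; ΔP_B = f(L/D)(ρV²/2) = 5.894e+04 Pa.
ΔP_A/ΔP_B = 6.765e+04/5.894e+04 = 1.15.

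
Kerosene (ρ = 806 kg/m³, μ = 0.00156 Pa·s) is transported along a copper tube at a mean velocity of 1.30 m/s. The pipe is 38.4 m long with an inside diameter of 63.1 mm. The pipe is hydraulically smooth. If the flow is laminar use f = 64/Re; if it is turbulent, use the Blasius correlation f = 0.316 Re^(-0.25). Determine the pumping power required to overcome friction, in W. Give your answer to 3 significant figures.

P ≈ 37.1 W

Reynolds number Re = ρVD/μ = 806 · 1.3 · 0.0631 / 0.00156 = 4.238e+04.
Re > 4000 → turbulent. Smooth-pipe (Blasius): f = 0.316 Re^(-0.25) = 0.316/(4.238e+04)^0.25 = 0.02202.
Darcy-Weisbach: ΔP = f(L/D)(ρV²/2) = 0.02202·(38.4/0.0631)·(806·1.3²/2) = 0.02202·608.6·681.1 = 9128 Pa.
Q = V·A = 1.3·0.003127 = 0.004065 m³/s.
Pumping power P = QΔP = 0.004065·9128 = 37.11 W = 37.1 W.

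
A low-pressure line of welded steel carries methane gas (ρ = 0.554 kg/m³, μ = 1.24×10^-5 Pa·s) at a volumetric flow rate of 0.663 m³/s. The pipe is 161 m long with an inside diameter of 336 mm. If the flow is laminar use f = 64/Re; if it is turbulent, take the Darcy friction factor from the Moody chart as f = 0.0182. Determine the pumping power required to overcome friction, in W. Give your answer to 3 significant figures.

P ≈ 89.5 W

Cross-sectional area A = πD²/4 = π(0.336)²/4 = 0.08867 m²; mean velocity V = Q/A = 0.663/0.08867 = 7.477 m/s.
Reynolds number Re = ρVD/μ = 0.554 · 7.477 · 0.336 / 1.24e-05 = 1.122e+05.
Re > 4000 → turbulent; use the Moody-chart value f = 0.0182.
Darcy-Weisbach: ΔP = f(L/D)(ρV²/2) = 0.0182·(161/0.336)·(0.554·7.477²/2) = 0.0182·479.2·15.49 = 135.1 Pa.
Pumping power P = QΔP = 0.663·135.1 = 89.55 W = 89.5 W.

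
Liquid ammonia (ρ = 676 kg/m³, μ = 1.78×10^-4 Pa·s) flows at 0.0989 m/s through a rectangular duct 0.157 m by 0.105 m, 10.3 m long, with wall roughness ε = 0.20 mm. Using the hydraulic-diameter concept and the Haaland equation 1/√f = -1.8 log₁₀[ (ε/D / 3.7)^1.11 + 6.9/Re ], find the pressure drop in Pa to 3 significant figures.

Hydraulic diameter D_h = 4A/P = 4·(0.157·0.105)/(2·(0.157+0.105)) = 0.06594/0.524 = 0.1258 m.
Re = ρVD_h/μ = 676·0.0989·0.1258/0.000178 = 4.727e+04.
ε/D_h = 0.0002/0.1258 = 0.00159; Haaland gives 1/√f = -1.8 log₁₀[0.000183+0.000146] = 6.269, so f = 0.02545.
ΔP = f(L/D_h)(ρV²/2) = 0.02545·10.3/0.1258·3.306 = 6.886 Pa.

ΔP ≈ 6.89 Pa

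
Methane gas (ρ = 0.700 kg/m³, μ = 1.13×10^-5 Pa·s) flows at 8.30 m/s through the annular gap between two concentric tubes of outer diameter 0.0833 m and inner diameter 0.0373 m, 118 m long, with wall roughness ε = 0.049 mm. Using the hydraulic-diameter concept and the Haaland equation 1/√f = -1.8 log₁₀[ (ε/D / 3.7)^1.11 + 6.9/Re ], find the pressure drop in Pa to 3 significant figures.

Hydraulic diameter D_h = 4A/P = D_o - D_i = 0.0833 - 0.0373 = 0.046 m.
Re = ρVD_h/μ = 0.7·8.3·0.046/1.13e-05 = 2.365e+04.
ε/D_h = 4.9e-05/0.046 = 0.00107; Haaland gives 1/√f = -1.8 log₁₀[0.000117+0.000292] = 6.099, so f = 0.02689.
ΔP = f(L/D_h)(ρV²/2) = 0.02689·118/0.046·24.11 = 1663 Pa.

ΔP ≈ 1660 Pa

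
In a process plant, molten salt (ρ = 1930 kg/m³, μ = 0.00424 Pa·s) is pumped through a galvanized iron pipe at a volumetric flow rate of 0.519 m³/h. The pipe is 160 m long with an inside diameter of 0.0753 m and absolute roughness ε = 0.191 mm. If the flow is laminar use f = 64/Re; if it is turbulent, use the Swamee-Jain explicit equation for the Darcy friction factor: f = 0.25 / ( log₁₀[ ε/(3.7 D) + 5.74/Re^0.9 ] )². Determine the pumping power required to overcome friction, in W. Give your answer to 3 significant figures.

Q = 0.519 m³/h = 0.519/3600 = 0.0001442 m³/s.
Cross-sectional area A = πD²/4 = π(0.0753)²/4 = 0.004453 m²; mean velocity V = Q/A = 0.0001442/0.004453 = 0.03237 m/s.
Reynolds number Re = ρVD/μ = 1930 · 0.03237 · 0.0753 / 0.00424 = 1110.
Re < 2300 → laminar flow, so f = 64/Re = 64/1110 = 0.05768 (the turbulent correlation is not needed).
Darcy-Weisbach: ΔP = f(L/D)(ρV²/2) = 0.05768·(160/0.0753)·(1930·0.03237²/2) = 0.05768·2125·1.011 = 123.9 Pa.
Pumping power P = QΔP = 0.0001442·123.9 = 0.01787 W = 0.0179 W.

P ≈ 0.0179 W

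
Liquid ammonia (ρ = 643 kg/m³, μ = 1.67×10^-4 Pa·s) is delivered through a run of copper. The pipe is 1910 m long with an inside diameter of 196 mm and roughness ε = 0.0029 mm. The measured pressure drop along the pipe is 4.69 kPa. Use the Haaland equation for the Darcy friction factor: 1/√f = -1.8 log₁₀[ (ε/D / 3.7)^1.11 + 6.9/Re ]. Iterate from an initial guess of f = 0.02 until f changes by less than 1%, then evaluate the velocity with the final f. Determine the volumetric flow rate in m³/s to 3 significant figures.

Q ≈ 0.00950 m³/s

Rearranging Darcy-Weisbach: V = √(2·ΔP·D/(f·L·ρ)). With ε/D = 2.9e-06/0.196 = 1.48e-05, iterate starting from f = 0.02:
  f = 0.02 → V = √(2·4690·0.196/(0.02·1910·643)) = 0.2736 m/s; Re = ρVD/μ = 2.065e+05; f → 0.0155
  f = 0.0155 → V = 0.3108 m/s; Re = 2.346e+05; f → 0.01513
  f = 0.01513 → V = 0.3146 m/s; Re = 2.374e+05; f → 0.0151
Converged (Δf/f < 1%). With the final f = 0.0151: V = √(2·4690·0.196/(0.0151·1910·643)) = 0.3149 m/s.
Q = V·A = 0.3149·(π/4·0.196²) = 0.009501 m³/s = 0.00950 m³/s.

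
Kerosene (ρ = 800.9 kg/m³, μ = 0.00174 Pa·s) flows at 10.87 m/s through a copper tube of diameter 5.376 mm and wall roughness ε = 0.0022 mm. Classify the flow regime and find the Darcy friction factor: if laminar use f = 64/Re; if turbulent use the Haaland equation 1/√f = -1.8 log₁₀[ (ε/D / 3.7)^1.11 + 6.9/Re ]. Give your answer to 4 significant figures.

Re = ρVD/μ = 800.9·10.87·0.005376/0.00174 = 2.69e+04.
Re > 4000 → turbulent. ε/D = 2.2e-06/0.005376 = 0.000409; Haaland: 1/√f = -1.8 log₁₀[4.06e-05 + 0.000257] = 6.349, so f = 0.02481.

f ≈ 0.02481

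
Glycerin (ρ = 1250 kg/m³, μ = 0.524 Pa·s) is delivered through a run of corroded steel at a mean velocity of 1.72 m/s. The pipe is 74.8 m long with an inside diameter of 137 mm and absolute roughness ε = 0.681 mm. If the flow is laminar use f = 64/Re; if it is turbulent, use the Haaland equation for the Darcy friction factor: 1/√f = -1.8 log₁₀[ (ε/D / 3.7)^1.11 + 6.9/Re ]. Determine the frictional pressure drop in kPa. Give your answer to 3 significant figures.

Reynolds number Re = ρVD/μ = 1250 · 1.72 · 0.137 / 0.524 = 562.1.
Re < 2300 → laminar flow, so f = 64/Re = 64/562.1 = 0.1139 (the turbulent correlation is not needed).
Darcy-Weisbach: ΔP = f(L/D)(ρV²/2) = 0.1139·(74.8/0.137)·(1250·1.72²/2) = 0.1139·546·1849 = 1.149e+05 Pa.
ΔP = 1.149e+05 Pa = 115 kPa.

ΔP ≈ 115 kPa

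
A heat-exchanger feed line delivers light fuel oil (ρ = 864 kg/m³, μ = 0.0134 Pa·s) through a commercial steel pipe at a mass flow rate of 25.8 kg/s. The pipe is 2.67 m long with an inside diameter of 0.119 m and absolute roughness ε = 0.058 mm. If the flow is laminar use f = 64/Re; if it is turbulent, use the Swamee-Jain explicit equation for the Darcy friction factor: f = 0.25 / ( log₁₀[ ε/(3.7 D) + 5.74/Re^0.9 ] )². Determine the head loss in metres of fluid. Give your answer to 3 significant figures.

h_f ≈ 0.221 m

A = πD²/4 = π(0.119)²/4 = 0.01112 m²; mean velocity V = ṁ/(ρA) = 25.8/(864 · 0.01112) = 2.685 m/s.
Reynolds number Re = ρVD/μ = 864 · 2.685 · 0.119 / 0.0134 = 2.06e+04.
Re > 4000 → turbulent. Relative roughness ε/D = 5.8e-05/0.119 = 0.000487. Swamee-Jain: f = 0.25/(log₁₀[0.000487/3.7 + 5.74/2.06e+04^0.9])² = 0.25/(log₁₀[0.000132 + 0.000752])² = 0.25/(-3.054)² = 0.02681.
Darcy-Weisbach: ΔP = f(L/D)(ρV²/2) = 0.02681·(2.67/0.119)·(864·2.685²/2) = 0.02681·22.44·3114 = 1873 Pa.
Head loss h_f = ΔP/(ρg) = 1873/(864·9.81) = 0.221 m.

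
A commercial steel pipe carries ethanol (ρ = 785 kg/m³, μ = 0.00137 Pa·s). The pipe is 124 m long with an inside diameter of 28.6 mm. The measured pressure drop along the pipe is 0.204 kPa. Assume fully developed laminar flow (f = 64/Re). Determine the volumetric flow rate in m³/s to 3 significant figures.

For laminar flow, f = 64/Re with Re = ρVD/μ, so Darcy-Weisbach reduces to ΔP = 32μLV/D². Solving for V: V = ΔP·D²/(32μL) = 204·(0.0286)²/(32·0.00137·124) = 0.0307 m/s.
Check: Re = ρVD/μ = 785·0.0307·0.0286/0.00137 = 503 < 2300, so the laminar assumption holds.
Q = V·A = 0.0307·(π/4·0.0286²) = 1.972e-05 m³/s = 1.97×10^-5 m³/s.

Q ≈ 1.97×10^-5 m³/s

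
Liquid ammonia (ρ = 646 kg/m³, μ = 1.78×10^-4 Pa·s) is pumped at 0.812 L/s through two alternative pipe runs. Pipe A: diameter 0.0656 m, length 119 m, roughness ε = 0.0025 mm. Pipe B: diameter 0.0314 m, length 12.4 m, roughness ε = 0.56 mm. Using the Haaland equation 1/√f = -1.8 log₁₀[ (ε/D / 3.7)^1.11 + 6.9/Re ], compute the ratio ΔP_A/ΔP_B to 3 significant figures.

ΔP_A/ΔP_B ≈ 0.104

Pipe A: V = Q/A = 0.000812/0.00338 = 0.2402 m/s; Re = 5.72e+04; ε/D = 3.81e-05; Haaland → f = 0.02021; ΔP_A = f(L/D)(ρV²/2) = 683.4 Pa.
Pipe B: V = Q/A = 0.000812/0.0007744 = 1.049 m/s; Re = 1.195e+05; ε/D = 0.0178; Haaland → f = 0.047; ΔP_B = f(L/D)(ρV²/2) = 6592 Pa.
ΔP_A/ΔP_B = 683.4/6592 = 0.104.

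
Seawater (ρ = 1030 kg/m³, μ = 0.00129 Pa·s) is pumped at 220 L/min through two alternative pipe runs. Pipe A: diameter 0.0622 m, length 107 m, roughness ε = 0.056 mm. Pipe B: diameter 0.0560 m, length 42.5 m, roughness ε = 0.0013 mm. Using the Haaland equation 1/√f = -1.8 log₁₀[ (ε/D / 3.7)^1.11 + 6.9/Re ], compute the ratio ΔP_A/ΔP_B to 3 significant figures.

Pipe A: V = Q/A = 0.003667/0.003039 = 1.207 m/s; Re = 5.993e+04; ε/D = 0.0009; Haaland → f = 0.02288; ΔP_A = f(L/D)(ρV²/2) = 2.952e+04 Pa.
Pipe B: V = Q/A = 0.003667/0.002463 = 1.489 m/s; Re = 6.656e+04; ε/D = 2.32e-05; Haaland → f = 0.01951; ΔP_B = f(L/D)(ρV²/2) = 1.69e+04 Pa.
ΔP_A/ΔP_B = 2.952e+04/1.69e+04 = 1.75.

ΔP_A/ΔP_B ≈ 1.75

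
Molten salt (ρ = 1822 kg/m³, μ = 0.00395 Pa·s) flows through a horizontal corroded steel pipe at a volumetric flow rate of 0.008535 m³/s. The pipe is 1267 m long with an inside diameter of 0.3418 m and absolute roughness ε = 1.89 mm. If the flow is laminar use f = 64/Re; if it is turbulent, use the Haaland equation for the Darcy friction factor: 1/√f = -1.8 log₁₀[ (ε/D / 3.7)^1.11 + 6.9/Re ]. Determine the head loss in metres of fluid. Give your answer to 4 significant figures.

Cross-sectional area A = πD²/4 = π(0.3418)²/4 = 0.09176 m²; mean velocity V = Q/A = 0.008535/0.09176 = 0.09302 m/s.
Reynolds number Re = ρVD/μ = 1822 · 0.09302 · 0.3418 / 0.00395 = 1.467e+04.
Re > 4000 → turbulent. Relative roughness ε/D = 0.00189/0.3418 = 0.00553. Haaland: 1/√f = -1.8 log₁₀[(0.00553/3.7)^1.11 + 6.9/1.467e+04] = -1.8 log₁₀[0.000731 + 0.00047] = 5.257, so f = 0.03619.
Darcy-Weisbach: ΔP = f(L/D)(ρV²/2) = 0.03619·(1267/0.3418)·(1822·0.09302²/2) = 0.03619·3707·7.882 = 1057 Pa.
Head loss h_f = ΔP/(ρg) = 1057/(1822·9.81) = 0.05916 m.

h_f ≈ 0.05916 m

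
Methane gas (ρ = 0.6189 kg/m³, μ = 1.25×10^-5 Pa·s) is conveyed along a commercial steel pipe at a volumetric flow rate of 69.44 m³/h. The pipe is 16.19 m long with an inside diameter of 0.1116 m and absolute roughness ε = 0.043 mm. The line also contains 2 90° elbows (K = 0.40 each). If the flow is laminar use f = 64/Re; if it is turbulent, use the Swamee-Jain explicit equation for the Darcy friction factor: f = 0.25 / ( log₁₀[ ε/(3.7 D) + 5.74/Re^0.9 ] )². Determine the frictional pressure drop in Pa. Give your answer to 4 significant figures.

ΔP ≈ 6.366 Pa

Q = 69.44 m³/h = 69.44/3600 = 0.01929 m³/s.
Cross-sectional area A = πD²/4 = π(0.1116)²/4 = 0.009782 m²; mean velocity V = Q/A = 0.01929/0.009782 = 1.972 m/s.
Reynolds number Re = ρVD/μ = 0.6189 · 1.972 · 0.1116 / 1.25e-05 = 1.09e+04.
Re > 4000 → turbulent. Relative roughness ε/D = 4.3e-05/0.1116 = 0.000385. Swamee-Jain: f = 0.25/(log₁₀[0.000385/3.7 + 5.74/1.09e+04^0.9])² = 0.25/(log₁₀[0.000104 + 0.00133])² = 0.25/(-2.842)² = 0.03095.
Total minor-loss coefficient ΣK = 2·0.4 = 0.8.
ΔP = [f·L/D + ΣK]·(ρV²/2) = [0.03095·16.19/0.1116 + 0.8]·(0.6189·1.972²/2) = [4.49 + 0.8]·1.203 = 6.366 Pa.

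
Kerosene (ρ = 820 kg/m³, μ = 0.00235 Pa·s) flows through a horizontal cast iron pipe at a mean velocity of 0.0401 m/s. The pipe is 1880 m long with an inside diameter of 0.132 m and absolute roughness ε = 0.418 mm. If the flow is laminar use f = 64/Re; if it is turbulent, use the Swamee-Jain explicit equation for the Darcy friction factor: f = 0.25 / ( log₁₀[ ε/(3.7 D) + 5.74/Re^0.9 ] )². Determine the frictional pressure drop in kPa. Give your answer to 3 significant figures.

ΔP ≈ 0.325 kPa

Reynolds number Re = ρVD/μ = 820 · 0.0401 · 0.132 / 0.00235 = 1847.
Re < 2300 → laminar flow, so f = 64/Re = 64/1847 = 0.03465 (the turbulent correlation is not needed).
Darcy-Weisbach: ΔP = f(L/D)(ρV²/2) = 0.03465·(1880/0.132)·(820·0.0401²/2) = 0.03465·1.424e+04·0.6593 = 325.4 Pa.
ΔP = 325.4 Pa = 0.325 kPa.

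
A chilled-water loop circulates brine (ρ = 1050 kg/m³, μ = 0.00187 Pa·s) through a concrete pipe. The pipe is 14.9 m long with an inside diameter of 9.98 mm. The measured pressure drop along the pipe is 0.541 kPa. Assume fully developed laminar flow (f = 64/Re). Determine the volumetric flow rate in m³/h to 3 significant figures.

For laminar flow, f = 64/Re with Re = ρVD/μ, so Darcy-Weisbach reduces to ΔP = 32μLV/D². Solving for V: V = ΔP·D²/(32μL) = 541·(0.00998)²/(32·0.00187·14.9) = 0.06043 m/s.
Check: Re = ρVD/μ = 1050·0.06043·0.00998/0.00187 = 338.7 < 2300, so the laminar assumption holds.
Q = V·A = 0.06043·(π/4·0.00998²) = 4.727e-06 m³/s = 0.0170 m³/h.

Q ≈ 0.0170 m³/h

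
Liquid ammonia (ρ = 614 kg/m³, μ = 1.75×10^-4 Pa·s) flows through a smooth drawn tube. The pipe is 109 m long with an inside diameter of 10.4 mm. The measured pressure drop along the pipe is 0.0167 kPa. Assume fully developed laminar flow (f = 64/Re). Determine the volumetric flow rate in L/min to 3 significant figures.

For laminar flow, f = 64/Re with Re = ρVD/μ, so Darcy-Weisbach reduces to ΔP = 32μLV/D². Solving for V: V = ΔP·D²/(32μL) = 16.7·(0.0104)²/(32·0.000175·109) = 0.002959 m/s.
Check: Re = ρVD/μ = 614·0.002959·0.0104/0.000175 = 108 < 2300, so the laminar assumption holds.
Q = V·A = 0.002959·(π/4·0.0104²) = 2.514e-07 m³/s = 0.0151 L/min.

Q ≈ 0.0151 L/min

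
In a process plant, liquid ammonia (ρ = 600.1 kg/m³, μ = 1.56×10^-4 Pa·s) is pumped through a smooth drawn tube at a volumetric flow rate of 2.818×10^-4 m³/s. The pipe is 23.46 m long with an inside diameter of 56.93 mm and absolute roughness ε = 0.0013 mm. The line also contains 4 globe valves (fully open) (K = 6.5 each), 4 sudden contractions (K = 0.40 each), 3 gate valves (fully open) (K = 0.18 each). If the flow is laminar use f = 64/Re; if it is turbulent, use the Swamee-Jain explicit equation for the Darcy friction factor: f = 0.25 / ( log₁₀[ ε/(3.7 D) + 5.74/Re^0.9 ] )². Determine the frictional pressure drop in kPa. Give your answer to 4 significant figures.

ΔP ≈ 0.1409 kPa

Cross-sectional area A = πD²/4 = π(0.05693)²/4 = 0.002545 m²; mean velocity V = Q/A = 0.0002818/0.002545 = 0.1107 m/s.
Reynolds number Re = ρVD/μ = 600.1 · 0.1107 · 0.05693 / 0.000156 = 2.424e+04.
Re > 4000 → turbulent. Relative roughness ε/D = 1.3e-06/0.05693 = 2.28e-05. Swamee-Jain: f = 0.25/(log₁₀[2.28e-05/3.7 + 5.74/2.424e+04^0.9])² = 0.25/(log₁₀[6.17e-06 + 0.00065])² = 0.25/(-3.183)² = 0.02467.
Total minor-loss coefficient ΣK = 4·6.5 + 4·0.4 + 3·0.18 = 28.1.
ΔP = [f·L/D + ΣK]·(ρV²/2) = [0.02467·23.46/0.05693 + 28.1]·(600.1·0.1107²/2) = [10.17 + 28.1]·3.677 = 140.9 Pa.
ΔP = 140.9 Pa = 0.1409 kPa.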